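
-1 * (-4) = 4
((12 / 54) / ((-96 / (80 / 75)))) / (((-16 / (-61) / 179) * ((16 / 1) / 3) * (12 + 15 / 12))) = -10919 / 457920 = -0.02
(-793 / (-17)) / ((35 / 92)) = 72956 / 595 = 122.62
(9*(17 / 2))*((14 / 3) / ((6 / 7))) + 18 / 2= 851 / 2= 425.50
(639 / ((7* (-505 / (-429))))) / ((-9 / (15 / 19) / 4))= -365508 / 13433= -27.21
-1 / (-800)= 1 / 800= 0.00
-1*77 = -77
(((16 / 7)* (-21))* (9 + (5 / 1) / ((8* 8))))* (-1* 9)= 15687 / 4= 3921.75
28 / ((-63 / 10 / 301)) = -12040 / 9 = -1337.78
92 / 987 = 0.09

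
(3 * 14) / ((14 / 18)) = 54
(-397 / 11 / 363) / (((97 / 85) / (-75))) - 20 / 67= 53940735 / 8650169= 6.24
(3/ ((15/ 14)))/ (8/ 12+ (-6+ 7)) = 42/ 25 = 1.68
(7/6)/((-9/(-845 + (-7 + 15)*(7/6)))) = 17549/162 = 108.33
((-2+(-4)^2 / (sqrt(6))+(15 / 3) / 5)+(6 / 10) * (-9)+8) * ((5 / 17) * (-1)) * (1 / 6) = -0.40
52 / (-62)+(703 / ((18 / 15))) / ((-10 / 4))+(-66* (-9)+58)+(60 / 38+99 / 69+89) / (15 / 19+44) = 762486875 / 1820289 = 418.88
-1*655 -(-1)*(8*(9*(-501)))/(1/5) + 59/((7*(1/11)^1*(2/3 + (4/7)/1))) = -4704443/26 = -180940.12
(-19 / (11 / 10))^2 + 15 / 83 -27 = 2726954 / 10043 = 271.53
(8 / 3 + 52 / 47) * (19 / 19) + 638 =90490 / 141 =641.77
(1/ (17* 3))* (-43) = -43/ 51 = -0.84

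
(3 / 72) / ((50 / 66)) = 11 / 200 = 0.06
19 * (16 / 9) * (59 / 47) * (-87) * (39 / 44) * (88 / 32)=-422617 / 47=-8991.85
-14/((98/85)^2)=-7225/686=-10.53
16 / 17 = 0.94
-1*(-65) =65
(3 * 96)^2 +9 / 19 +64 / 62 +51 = 82996.51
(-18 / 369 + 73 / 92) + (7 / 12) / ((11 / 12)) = 57303 / 41492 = 1.38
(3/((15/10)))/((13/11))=22/13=1.69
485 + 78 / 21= 3421 / 7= 488.71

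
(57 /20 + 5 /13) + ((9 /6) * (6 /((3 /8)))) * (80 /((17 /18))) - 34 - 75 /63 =185731457 /92820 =2000.99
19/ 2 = 9.50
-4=-4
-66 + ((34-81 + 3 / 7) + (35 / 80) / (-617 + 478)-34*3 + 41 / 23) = -76193143 / 358064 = -212.79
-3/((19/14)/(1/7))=-6/19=-0.32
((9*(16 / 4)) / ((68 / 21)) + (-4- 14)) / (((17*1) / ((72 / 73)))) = -8424 / 21097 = -0.40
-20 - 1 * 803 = -823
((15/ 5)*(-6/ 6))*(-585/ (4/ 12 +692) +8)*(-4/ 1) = 178332/ 2077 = 85.86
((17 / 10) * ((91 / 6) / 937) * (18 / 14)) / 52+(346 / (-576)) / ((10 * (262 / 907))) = -29308915 / 141404544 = -0.21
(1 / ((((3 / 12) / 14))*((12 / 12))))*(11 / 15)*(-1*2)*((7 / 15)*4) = -34496 / 225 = -153.32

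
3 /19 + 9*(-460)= -78657 /19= -4139.84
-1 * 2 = -2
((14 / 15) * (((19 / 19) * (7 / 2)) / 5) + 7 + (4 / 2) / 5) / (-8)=-151 / 150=-1.01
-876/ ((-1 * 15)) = 58.40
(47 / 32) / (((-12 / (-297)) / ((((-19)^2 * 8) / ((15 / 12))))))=1679733 / 20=83986.65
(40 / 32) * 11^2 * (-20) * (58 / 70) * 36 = -631620 / 7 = -90231.43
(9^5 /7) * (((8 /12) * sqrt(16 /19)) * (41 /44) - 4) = -236196 /7+1614006 * sqrt(19) /1463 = -28933.48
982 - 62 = 920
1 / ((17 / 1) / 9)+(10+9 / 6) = 409 / 34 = 12.03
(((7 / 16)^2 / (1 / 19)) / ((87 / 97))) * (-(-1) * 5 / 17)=1.19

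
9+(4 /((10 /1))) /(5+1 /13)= 1498 /165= 9.08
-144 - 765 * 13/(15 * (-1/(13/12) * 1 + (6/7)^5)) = 43457903/33532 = 1296.01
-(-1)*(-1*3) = -3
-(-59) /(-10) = -59 /10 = -5.90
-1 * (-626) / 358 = 313 / 179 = 1.75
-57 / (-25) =57 / 25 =2.28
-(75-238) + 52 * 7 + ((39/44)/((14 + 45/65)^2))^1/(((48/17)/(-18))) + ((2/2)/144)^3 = 631445596728587/1198248505344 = 526.97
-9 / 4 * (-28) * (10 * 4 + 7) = 2961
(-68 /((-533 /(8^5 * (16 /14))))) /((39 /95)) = 1693450240 /145509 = 11638.11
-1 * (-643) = 643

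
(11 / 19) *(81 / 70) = 891 / 1330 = 0.67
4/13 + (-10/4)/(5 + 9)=47/364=0.13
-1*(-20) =20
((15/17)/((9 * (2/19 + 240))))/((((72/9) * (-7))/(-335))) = 31825/13029072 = 0.00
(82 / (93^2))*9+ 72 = 69274 / 961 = 72.09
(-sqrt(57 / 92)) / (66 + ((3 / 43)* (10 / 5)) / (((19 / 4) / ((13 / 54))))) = -7353* sqrt(1311) / 22326100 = -0.01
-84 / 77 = -12 / 11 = -1.09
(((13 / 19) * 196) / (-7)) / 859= -364 / 16321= -0.02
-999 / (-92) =999 / 92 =10.86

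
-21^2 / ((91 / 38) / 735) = -1759590 / 13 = -135353.08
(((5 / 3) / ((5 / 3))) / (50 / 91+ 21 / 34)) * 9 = 27846 / 3611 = 7.71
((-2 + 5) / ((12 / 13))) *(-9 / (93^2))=-13 / 3844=-0.00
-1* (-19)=19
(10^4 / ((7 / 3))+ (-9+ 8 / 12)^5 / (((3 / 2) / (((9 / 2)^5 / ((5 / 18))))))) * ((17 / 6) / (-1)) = 56477155625 / 112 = 504260318.08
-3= -3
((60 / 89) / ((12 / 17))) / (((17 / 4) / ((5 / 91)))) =100 / 8099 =0.01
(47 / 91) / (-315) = -47 / 28665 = -0.00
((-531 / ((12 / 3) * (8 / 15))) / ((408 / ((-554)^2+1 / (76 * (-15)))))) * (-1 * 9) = 557365592727 / 330752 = 1685146.55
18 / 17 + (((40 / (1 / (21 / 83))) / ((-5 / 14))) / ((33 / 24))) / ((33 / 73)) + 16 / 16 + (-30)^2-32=140762461 / 170731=824.47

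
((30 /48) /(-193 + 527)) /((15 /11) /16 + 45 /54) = 0.00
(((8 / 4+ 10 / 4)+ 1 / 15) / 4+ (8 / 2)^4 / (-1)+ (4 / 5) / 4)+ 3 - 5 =-30799 / 120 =-256.66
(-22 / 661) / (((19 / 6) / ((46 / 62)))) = -3036 / 389329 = -0.01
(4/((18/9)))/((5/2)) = 4/5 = 0.80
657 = 657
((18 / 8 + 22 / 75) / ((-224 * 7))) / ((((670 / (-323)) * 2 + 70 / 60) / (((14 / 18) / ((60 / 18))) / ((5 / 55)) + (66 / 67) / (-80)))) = 723046159 / 520387392000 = 0.00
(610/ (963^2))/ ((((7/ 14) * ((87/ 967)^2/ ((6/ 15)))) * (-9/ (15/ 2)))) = -1140808580/ 21057767883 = -0.05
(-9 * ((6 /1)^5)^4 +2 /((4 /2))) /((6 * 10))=-32905425960566783 /60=-548423766009446.38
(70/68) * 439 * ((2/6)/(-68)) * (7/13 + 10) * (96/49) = -1202860/26299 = -45.74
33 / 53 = 0.62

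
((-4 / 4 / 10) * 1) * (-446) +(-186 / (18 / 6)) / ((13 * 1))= 2589 / 65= 39.83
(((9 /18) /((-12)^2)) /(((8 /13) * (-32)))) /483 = -13 /35610624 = -0.00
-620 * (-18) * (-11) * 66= -8102160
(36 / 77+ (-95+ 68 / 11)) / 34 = -6803 / 2618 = -2.60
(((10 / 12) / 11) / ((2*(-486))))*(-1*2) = 5 / 32076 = 0.00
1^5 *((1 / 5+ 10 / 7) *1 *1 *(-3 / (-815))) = 171 / 28525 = 0.01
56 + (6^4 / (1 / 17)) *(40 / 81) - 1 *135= 10801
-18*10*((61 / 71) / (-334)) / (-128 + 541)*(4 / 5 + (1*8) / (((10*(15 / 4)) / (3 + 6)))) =74664 / 24484705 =0.00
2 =2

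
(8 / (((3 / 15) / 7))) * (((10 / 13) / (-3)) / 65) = -560 / 507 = -1.10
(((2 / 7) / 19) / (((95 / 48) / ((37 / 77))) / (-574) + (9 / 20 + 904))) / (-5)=-291264 / 87591018571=-0.00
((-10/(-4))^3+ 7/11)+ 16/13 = 20011/1144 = 17.49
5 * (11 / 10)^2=6.05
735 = 735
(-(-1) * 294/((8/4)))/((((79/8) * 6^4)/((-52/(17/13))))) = -16562/36261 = -0.46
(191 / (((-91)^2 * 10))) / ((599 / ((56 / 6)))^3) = 42784 / 4903440844185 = 0.00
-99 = -99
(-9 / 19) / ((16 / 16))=-9 / 19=-0.47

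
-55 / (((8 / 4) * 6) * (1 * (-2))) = 55 / 24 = 2.29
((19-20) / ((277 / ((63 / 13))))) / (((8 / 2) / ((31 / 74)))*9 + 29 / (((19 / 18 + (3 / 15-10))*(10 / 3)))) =-170779 / 829148255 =-0.00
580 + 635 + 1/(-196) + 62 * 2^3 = 335355/196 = 1710.99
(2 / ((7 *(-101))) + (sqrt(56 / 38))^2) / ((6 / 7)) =3293 / 1919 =1.72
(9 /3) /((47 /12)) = 36 /47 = 0.77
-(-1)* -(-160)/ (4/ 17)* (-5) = -3400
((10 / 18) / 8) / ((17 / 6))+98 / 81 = 1.23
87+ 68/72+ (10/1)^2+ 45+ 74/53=234.34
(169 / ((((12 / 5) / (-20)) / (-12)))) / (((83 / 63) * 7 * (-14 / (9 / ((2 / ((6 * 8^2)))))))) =-131414400 / 581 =-226186.57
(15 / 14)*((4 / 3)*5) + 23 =211 / 7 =30.14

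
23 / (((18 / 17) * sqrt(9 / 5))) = 391 * sqrt(5) / 54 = 16.19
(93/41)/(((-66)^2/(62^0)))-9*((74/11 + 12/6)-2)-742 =-47777105/59532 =-802.54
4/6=2/3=0.67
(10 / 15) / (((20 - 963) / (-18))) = 12 / 943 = 0.01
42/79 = 0.53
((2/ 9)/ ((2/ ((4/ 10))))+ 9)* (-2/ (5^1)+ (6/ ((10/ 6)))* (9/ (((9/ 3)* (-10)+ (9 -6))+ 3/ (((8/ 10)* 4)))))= -464794/ 31275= -14.86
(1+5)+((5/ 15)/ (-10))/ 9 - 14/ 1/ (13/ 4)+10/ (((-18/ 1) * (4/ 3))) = 1.27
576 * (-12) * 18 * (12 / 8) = -186624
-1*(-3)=3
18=18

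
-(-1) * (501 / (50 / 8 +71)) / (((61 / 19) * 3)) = 12692 / 18849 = 0.67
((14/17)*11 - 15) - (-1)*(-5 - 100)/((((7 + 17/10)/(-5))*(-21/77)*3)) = -353611/4437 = -79.70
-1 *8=-8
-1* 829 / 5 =-829 / 5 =-165.80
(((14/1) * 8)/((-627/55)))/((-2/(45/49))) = 600/133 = 4.51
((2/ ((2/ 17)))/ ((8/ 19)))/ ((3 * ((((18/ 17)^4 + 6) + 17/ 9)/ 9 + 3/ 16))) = 1456773282/ 130292003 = 11.18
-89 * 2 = -178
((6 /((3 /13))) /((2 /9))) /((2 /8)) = 468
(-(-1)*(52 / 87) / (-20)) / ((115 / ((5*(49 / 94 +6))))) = -7969 / 940470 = -0.01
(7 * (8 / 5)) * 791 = 44296 / 5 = 8859.20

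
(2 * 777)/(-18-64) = -777/41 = -18.95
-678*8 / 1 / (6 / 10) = -9040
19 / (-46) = -19 / 46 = -0.41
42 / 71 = 0.59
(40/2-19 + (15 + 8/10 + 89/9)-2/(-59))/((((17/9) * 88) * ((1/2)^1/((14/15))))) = 0.30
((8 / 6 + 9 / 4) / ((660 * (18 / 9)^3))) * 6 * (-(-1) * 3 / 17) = 43 / 59840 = 0.00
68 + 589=657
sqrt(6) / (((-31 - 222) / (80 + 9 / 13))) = -1049*sqrt(6) / 3289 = -0.78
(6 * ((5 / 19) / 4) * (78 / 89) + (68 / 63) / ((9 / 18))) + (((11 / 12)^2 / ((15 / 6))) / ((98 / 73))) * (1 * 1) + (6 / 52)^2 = 2.77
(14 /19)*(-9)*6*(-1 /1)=756 /19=39.79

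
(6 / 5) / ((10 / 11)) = 33 / 25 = 1.32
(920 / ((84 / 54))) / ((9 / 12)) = 5520 / 7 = 788.57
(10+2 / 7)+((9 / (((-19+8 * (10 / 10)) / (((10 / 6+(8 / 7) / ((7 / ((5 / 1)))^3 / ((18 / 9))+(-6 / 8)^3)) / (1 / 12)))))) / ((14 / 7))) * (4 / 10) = 2722140 / 585277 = 4.65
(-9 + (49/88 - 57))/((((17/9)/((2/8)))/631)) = -32705361/5984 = -5465.47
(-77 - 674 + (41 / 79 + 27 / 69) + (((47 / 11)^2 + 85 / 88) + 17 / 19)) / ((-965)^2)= -24394425883 / 31119922893400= -0.00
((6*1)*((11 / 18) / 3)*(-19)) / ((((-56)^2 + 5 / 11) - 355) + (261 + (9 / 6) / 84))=-128744 / 16867467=-0.01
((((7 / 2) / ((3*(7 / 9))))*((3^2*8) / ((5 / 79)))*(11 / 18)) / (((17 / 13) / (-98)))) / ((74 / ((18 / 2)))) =-29891862 / 3145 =-9504.57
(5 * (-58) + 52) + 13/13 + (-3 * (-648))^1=1707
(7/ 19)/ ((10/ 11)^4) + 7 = 1432487/ 190000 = 7.54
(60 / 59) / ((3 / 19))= 380 / 59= 6.44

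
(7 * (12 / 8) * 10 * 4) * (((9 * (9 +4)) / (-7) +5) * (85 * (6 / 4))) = -627300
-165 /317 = -0.52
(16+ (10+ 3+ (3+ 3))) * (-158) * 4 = -22120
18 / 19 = 0.95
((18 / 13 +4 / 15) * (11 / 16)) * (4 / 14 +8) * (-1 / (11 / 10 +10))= -7337 / 8658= -0.85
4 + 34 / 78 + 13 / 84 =1671 / 364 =4.59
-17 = -17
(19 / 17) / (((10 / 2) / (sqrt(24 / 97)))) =38* sqrt(582) / 8245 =0.11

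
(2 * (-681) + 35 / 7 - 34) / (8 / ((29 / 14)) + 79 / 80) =-3227120 / 11251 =-286.83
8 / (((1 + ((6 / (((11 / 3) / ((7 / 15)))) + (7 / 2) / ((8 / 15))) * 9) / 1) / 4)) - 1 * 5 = -266355 / 58903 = -4.52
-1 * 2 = -2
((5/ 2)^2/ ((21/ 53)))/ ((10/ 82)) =10865/ 84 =129.35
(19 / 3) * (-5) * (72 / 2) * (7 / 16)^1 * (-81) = 161595 / 4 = 40398.75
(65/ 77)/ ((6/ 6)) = 65/ 77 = 0.84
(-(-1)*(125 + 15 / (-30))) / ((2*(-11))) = -249 / 44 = -5.66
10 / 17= 0.59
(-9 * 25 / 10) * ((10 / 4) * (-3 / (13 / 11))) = 142.79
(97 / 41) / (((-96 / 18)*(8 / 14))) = -2037 / 2624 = -0.78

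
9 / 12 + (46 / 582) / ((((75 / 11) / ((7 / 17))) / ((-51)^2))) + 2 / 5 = 131583 / 9700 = 13.57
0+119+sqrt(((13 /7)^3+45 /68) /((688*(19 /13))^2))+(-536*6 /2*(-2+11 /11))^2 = 13*sqrt(19614889) /21777952+2585783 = 2585783.00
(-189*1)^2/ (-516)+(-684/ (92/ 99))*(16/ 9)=-5450373/ 3956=-1377.75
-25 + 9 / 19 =-466 / 19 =-24.53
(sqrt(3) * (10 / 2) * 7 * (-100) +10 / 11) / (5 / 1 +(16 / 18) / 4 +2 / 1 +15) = 9 / 220 - 315 * sqrt(3) / 2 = -272.76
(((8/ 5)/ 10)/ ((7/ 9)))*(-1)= -36/ 175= -0.21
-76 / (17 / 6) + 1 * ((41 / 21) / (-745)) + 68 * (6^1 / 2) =47122043 / 265965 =177.17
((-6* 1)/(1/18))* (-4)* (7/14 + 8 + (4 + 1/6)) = 5472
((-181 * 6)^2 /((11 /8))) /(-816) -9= -198249 /187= -1060.16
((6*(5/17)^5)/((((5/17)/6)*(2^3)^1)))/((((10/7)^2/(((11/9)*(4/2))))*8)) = 13475/2672672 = 0.01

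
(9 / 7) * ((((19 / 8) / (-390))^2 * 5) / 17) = 361 / 25742080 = 0.00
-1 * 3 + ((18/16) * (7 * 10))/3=93/4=23.25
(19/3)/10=19/30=0.63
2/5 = 0.40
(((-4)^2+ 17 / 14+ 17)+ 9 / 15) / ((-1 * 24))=-1.45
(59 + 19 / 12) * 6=363.50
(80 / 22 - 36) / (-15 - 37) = 89 / 143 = 0.62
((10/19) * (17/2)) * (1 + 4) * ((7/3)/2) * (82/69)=121975/3933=31.01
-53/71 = -0.75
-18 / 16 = -1.12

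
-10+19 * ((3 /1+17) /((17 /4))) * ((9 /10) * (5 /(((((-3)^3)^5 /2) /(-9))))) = -30113470 /3011499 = -10.00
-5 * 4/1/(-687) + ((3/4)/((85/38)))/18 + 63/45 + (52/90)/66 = 33680573/23124420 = 1.46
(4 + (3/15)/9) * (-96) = -5792/15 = -386.13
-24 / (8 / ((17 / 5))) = -51 / 5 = -10.20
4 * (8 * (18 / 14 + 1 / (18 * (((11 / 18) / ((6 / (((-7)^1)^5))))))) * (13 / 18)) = 16480048 / 554631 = 29.71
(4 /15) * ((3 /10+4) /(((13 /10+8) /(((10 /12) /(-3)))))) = -86 /2511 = -0.03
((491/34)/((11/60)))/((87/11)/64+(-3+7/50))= -23568000/818737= -28.79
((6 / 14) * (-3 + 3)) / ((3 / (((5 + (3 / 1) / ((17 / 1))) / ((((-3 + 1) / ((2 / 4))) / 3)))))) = 0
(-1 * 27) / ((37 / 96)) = -2592 / 37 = -70.05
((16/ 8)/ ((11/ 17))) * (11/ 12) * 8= 68/ 3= 22.67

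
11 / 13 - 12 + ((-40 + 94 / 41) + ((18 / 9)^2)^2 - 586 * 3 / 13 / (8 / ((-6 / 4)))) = -32003 / 4264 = -7.51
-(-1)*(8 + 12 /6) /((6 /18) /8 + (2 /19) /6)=1520 /9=168.89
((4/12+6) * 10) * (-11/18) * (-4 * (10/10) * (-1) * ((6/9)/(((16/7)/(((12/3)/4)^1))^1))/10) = -1463/324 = -4.52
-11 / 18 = -0.61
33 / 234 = 11 / 78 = 0.14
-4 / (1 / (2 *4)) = -32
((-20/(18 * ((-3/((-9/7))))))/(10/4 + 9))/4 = -5/483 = -0.01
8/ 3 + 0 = 8/ 3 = 2.67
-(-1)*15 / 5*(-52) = -156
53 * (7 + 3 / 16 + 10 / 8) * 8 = 7155 / 2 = 3577.50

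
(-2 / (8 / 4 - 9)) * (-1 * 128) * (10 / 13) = -2560 / 91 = -28.13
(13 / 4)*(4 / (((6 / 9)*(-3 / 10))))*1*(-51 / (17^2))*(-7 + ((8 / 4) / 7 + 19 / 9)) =-18850 / 357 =-52.80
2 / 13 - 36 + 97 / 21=-8525 / 273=-31.23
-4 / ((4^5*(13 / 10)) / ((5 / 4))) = -25 / 6656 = -0.00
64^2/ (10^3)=512/ 125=4.10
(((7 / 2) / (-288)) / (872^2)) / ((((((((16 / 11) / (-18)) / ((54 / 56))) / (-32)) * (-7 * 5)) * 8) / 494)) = 73359 / 6813040640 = 0.00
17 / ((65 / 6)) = 102 / 65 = 1.57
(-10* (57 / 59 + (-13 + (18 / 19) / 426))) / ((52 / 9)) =43092585 / 2069366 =20.82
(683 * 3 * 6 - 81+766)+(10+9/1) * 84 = 14575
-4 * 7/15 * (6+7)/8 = -91/30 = -3.03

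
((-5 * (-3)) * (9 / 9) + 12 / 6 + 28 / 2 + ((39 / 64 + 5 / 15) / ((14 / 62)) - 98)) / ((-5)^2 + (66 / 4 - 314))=84437 / 366240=0.23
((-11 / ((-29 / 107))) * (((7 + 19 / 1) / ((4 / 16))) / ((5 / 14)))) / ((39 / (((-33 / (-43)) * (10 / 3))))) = 2900128 / 3741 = 775.23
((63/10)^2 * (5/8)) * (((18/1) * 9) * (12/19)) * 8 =1928934/95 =20304.57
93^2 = 8649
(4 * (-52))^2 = 43264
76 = 76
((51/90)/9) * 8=68/135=0.50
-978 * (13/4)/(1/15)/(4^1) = -11919.38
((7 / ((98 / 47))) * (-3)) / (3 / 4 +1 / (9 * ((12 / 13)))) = -81 / 7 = -11.57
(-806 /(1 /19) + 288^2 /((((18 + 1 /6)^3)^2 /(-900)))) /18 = -12843296974578337 /15093900997569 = -850.89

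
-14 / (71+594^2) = -14 / 352907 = -0.00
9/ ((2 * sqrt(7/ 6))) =9 * sqrt(42)/ 14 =4.17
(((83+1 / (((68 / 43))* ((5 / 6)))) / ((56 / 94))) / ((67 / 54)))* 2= 18069291 / 79730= 226.63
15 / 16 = 0.94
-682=-682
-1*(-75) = 75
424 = 424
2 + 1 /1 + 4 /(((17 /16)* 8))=59 /17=3.47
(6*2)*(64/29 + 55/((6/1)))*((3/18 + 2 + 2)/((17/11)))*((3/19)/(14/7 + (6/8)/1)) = 197900/9367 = 21.13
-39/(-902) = 39/902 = 0.04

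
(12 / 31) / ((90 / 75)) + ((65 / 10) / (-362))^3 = 3794966133 / 11764606144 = 0.32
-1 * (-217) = 217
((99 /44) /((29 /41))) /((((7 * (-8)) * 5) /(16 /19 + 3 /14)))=-103689 /8639680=-0.01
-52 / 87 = -0.60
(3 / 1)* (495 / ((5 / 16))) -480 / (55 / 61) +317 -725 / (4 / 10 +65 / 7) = 16637992 / 3729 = 4461.78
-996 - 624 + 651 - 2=-971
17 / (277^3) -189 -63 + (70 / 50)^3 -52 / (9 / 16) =-341.70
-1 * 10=-10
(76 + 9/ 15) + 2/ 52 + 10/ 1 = 11263/ 130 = 86.64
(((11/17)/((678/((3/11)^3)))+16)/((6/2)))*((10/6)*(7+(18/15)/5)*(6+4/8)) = 17501898713/41839380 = 418.31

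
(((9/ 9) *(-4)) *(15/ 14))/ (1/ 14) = -60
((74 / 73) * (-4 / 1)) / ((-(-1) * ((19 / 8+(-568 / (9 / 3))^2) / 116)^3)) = -172449987821568 / 1255362505454168135531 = -0.00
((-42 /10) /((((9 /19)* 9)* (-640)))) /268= 133 /23155200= 0.00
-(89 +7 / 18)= -1609 / 18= -89.39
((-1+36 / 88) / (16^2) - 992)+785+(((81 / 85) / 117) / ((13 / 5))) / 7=-23446097219 / 113265152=-207.00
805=805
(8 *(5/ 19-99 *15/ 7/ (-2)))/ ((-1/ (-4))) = 452560/ 133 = 3402.71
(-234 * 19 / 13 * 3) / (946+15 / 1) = -1026 / 961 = -1.07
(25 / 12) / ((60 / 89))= 445 / 144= 3.09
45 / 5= 9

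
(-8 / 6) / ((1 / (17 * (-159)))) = 3604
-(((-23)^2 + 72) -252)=-349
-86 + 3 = -83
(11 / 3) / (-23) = -11 / 69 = -0.16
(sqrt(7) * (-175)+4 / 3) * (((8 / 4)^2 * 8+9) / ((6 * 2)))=41 / 9 - 7175 * sqrt(7) / 12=-1577.38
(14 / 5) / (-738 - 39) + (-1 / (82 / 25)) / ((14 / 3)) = -43921 / 637140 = -0.07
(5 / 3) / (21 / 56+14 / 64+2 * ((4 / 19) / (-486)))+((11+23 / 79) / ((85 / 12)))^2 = 4227902865504 / 789953170775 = 5.35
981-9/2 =1953/2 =976.50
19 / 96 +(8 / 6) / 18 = 235 / 864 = 0.27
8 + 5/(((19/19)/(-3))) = -7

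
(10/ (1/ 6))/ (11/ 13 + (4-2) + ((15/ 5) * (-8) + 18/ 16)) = -6240/ 2083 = -3.00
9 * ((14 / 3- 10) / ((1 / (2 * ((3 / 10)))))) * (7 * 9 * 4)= -36288 / 5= -7257.60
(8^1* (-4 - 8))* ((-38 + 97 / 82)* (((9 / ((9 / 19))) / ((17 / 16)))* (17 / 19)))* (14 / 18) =5410048 / 123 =43984.13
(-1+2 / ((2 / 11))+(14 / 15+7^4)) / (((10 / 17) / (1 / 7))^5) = 51369006403 / 25210500000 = 2.04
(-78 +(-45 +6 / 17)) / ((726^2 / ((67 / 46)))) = -46565 / 137391144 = -0.00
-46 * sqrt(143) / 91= -6.04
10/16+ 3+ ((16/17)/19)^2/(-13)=39329985/10850216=3.62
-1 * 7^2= -49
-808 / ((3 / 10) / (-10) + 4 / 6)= -1269.11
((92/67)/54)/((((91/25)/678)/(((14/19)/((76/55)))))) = 7147250/2829879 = 2.53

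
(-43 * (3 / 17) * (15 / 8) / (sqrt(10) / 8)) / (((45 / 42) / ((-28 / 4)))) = 6321 * sqrt(10) / 85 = 235.16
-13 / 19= -0.68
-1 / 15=-0.07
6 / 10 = 3 / 5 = 0.60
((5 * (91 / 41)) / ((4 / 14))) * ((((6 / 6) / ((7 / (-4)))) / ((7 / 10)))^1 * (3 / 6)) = -650 / 41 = -15.85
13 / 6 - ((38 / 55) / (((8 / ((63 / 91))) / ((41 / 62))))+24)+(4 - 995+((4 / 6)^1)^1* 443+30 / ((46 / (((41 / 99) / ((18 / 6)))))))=-26334156377 / 36705240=-717.45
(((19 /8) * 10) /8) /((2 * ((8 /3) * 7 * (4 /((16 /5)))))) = 57 /896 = 0.06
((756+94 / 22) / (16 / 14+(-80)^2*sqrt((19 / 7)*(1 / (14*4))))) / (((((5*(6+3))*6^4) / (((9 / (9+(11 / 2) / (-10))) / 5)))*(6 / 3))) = -58541 / 73241577414720+292705*sqrt(38) / 1831039435368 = 0.00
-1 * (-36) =36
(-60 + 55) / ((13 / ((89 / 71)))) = -445 / 923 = -0.48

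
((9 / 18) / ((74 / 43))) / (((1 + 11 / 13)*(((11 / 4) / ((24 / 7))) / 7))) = 559 / 407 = 1.37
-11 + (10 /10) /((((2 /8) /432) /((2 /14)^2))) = 1189 /49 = 24.27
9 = 9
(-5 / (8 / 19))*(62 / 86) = -2945 / 344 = -8.56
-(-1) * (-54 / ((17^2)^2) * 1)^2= 2916 / 6975757441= 0.00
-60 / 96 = -5 / 8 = -0.62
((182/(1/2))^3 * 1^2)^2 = 2325992456359936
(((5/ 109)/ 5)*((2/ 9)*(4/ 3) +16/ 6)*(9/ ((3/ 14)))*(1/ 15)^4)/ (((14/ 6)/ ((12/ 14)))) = 64/ 7725375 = 0.00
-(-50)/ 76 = 25/ 38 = 0.66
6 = 6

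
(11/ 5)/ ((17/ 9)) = 99/ 85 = 1.16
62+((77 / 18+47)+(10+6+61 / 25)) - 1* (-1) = 59723 / 450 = 132.72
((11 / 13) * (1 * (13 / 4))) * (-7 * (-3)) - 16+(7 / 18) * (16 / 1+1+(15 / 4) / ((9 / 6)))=148 / 3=49.33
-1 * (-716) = 716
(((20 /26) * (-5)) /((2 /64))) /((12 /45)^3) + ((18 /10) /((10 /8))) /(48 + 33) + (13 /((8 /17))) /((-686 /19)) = -104198246699 /16052400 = -6491.13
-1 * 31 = -31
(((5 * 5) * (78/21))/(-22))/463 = -325/35651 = -0.01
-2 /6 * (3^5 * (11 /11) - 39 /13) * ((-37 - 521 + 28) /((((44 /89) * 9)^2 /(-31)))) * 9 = -650710150 /1089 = -597529.98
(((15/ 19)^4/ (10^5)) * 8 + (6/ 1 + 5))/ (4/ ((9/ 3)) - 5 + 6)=86012103/ 18244940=4.71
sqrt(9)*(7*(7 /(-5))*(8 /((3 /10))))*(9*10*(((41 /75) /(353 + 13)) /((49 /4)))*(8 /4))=-17.21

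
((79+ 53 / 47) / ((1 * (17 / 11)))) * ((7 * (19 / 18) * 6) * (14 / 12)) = 2681.66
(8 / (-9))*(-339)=904 / 3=301.33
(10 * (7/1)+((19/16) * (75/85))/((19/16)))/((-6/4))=-2410/51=-47.25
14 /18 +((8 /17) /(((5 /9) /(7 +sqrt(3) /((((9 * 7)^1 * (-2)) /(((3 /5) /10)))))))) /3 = 2107 /765-2 * sqrt(3) /14875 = 2.75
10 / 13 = 0.77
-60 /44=-15 /11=-1.36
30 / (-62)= -15 / 31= -0.48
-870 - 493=-1363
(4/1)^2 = 16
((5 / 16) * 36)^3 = 1423.83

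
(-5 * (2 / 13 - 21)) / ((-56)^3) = -1355 / 2283008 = -0.00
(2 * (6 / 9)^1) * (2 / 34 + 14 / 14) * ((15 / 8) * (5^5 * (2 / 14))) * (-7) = -140625 / 17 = -8272.06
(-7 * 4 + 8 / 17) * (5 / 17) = -2340 / 289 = -8.10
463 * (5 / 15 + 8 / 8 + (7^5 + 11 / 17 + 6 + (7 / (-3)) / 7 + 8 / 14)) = 926468093 / 119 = 7785446.16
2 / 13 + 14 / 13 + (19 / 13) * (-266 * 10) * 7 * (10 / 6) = -1768852 / 39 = -45355.18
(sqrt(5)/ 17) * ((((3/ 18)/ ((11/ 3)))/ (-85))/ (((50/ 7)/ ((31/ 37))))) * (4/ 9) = -217 * sqrt(5)/ 132325875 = -0.00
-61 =-61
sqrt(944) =4 * sqrt(59) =30.72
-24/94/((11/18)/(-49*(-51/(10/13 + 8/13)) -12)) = -749.04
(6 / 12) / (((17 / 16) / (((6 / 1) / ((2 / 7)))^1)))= 168 / 17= 9.88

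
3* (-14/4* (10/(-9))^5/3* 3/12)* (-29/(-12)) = 634375/177147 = 3.58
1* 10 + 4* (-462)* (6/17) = -642.24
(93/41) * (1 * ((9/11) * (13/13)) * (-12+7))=-4185/451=-9.28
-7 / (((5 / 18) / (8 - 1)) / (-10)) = 1764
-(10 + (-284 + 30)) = 244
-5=-5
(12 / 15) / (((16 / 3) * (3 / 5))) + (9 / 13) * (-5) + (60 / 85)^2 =-40775 / 15028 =-2.71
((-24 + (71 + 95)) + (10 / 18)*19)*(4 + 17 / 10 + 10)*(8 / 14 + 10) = 7975757 / 315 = 25319.86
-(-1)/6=1/6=0.17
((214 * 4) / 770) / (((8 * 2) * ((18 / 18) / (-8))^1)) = -214 / 385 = -0.56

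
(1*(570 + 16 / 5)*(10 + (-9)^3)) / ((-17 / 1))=2060654 / 85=24242.99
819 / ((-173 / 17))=-13923 / 173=-80.48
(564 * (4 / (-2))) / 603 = -376 / 201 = -1.87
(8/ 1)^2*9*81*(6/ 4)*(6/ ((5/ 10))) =839808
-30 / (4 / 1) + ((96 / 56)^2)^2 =5457 / 4802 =1.14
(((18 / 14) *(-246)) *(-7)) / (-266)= -1107 / 133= -8.32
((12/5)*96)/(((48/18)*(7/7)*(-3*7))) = -144/35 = -4.11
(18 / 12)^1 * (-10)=-15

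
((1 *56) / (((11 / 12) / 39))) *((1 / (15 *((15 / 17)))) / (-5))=-49504 / 1375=-36.00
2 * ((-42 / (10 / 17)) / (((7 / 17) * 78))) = -289 / 65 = -4.45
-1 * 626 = -626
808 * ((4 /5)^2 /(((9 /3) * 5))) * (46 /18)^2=6838912 /30375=225.15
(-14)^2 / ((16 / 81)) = 3969 / 4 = 992.25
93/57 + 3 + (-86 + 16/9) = -13610/171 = -79.59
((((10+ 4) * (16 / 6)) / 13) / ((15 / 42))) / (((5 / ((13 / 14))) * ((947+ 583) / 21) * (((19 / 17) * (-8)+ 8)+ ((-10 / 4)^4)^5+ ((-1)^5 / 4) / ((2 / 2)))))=411041792 / 1823902106239081125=0.00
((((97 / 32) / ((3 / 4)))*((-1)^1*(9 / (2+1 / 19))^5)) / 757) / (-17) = 19454709843 / 38225356936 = 0.51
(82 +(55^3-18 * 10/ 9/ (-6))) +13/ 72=11985157/ 72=166460.51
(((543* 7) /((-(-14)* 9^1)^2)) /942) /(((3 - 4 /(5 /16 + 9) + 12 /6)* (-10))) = -26969 /4849755120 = -0.00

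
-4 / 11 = -0.36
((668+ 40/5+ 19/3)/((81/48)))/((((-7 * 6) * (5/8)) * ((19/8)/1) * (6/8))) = -8.65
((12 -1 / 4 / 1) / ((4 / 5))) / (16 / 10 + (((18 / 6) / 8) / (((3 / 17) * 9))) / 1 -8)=-10575 / 4438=-2.38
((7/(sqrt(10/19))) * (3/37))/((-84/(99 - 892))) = 793 * sqrt(190)/1480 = 7.39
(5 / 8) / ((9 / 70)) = 175 / 36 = 4.86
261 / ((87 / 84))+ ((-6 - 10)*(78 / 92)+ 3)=5553 / 23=241.43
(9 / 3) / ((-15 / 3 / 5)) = -3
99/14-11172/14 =-11073/14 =-790.93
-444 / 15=-148 / 5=-29.60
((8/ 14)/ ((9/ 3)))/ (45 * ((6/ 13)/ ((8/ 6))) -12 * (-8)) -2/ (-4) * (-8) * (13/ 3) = -1055860/ 60921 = -17.33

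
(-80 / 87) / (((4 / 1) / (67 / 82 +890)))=-243490 / 1189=-204.79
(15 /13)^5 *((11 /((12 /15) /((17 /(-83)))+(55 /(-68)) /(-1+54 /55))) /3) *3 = 105187500 /189730723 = 0.55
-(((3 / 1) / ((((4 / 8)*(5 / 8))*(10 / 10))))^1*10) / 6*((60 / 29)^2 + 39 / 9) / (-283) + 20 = 14627908 / 714009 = 20.49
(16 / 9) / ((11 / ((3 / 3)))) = 16 / 99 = 0.16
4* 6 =24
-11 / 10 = -1.10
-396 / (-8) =99 / 2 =49.50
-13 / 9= -1.44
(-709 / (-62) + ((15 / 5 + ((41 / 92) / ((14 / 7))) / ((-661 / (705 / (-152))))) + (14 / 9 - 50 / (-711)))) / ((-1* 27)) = -6545138425313 / 11001652652736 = -0.59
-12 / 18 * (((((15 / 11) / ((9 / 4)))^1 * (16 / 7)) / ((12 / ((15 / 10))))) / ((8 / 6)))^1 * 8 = -160 / 231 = -0.69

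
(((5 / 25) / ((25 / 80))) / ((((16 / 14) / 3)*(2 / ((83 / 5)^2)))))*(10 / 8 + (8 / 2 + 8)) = 7667457 / 2500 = 3066.98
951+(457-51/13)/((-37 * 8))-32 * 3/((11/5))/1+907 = 38366797/21164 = 1812.83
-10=-10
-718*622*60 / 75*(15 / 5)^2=-16077456 / 5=-3215491.20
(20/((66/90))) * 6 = 1800/11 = 163.64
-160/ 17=-9.41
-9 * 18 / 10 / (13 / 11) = -891 / 65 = -13.71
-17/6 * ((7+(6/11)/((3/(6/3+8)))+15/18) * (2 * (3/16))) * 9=-32487/352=-92.29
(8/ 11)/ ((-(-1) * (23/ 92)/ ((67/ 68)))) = 2.87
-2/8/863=-1/3452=-0.00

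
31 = 31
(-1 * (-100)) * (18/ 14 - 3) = -1200/ 7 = -171.43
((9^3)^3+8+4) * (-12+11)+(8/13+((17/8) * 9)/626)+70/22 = -277448864526921/716144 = -387420497.17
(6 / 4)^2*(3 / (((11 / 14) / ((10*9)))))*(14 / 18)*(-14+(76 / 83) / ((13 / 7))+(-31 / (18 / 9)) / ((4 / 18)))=-50067.70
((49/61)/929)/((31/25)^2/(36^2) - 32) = -39690000/1468806021091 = -0.00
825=825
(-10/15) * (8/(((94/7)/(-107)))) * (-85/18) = -254660/1269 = -200.68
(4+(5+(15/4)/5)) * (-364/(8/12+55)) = -10647/167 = -63.75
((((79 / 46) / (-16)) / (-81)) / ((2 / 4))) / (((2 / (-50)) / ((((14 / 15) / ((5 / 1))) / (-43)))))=553 / 1922616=0.00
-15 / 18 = -5 / 6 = -0.83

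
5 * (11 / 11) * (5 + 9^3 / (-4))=-3545 / 4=-886.25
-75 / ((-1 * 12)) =25 / 4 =6.25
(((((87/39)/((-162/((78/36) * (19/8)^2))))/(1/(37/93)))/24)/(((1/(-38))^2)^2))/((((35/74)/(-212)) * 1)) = 98991731643793/37966320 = 2607356.51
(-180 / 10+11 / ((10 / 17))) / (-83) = -7 / 830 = -0.01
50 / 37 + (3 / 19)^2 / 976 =17617133 / 13036432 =1.35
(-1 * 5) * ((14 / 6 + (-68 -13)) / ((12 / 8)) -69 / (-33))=24925 / 99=251.77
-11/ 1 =-11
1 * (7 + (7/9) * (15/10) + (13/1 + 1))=133/6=22.17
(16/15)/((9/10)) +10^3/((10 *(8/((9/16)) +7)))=30412/5157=5.90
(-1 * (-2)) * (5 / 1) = 10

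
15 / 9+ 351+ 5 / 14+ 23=15793 / 42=376.02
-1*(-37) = 37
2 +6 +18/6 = 11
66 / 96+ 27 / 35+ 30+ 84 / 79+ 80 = 4977983 / 44240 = 112.52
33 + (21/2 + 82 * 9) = 1563/2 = 781.50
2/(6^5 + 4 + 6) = 0.00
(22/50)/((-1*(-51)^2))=-11/65025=-0.00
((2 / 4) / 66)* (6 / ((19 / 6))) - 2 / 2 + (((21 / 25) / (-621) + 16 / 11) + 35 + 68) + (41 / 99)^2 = 103.64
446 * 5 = 2230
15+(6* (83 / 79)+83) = 8240 / 79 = 104.30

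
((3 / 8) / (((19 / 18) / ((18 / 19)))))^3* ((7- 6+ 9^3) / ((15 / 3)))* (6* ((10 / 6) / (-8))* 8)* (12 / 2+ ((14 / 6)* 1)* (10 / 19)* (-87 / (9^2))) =-232900475310 / 893871739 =-260.55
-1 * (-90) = 90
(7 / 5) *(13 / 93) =91 / 465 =0.20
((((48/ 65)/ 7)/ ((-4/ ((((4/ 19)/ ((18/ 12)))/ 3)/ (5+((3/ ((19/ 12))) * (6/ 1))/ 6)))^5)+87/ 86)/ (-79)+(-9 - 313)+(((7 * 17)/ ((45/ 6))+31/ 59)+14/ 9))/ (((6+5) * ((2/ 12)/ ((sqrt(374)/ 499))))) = -42111758986203998651423389 * sqrt(374)/ 126700608887908733363921235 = -6.43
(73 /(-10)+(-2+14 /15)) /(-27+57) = -251 /900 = -0.28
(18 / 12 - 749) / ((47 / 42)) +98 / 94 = -31346 / 47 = -666.94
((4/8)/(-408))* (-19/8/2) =19/13056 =0.00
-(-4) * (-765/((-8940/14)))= 4.79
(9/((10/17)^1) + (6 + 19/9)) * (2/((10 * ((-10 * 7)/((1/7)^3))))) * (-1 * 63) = 43/3500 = 0.01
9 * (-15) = -135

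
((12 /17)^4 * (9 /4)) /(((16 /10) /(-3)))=-87480 /83521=-1.05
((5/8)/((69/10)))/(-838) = -25/231288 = -0.00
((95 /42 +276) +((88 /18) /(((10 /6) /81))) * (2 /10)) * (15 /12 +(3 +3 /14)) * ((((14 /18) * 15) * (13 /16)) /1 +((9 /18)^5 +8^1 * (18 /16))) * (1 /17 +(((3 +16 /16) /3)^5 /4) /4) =4045309411385 /466373376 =8673.97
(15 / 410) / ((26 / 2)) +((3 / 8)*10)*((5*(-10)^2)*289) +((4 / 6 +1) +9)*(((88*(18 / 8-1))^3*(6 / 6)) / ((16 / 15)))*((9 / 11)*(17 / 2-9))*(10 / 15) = -3291941247 / 1066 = -3088125.00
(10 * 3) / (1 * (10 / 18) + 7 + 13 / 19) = 3.64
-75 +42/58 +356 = 8170/29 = 281.72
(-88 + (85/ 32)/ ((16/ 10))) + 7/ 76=-419509/ 4864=-86.25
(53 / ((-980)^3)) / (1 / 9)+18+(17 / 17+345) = 342593887523 / 941192000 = 364.00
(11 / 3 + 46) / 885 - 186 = -493681 / 2655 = -185.94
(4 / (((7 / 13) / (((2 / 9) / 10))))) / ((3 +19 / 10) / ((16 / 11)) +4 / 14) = 1664 / 36837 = 0.05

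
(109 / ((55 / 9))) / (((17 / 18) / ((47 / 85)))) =829926 / 79475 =10.44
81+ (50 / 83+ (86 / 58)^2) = 5849560 / 69803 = 83.80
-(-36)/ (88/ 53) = 477/ 22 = 21.68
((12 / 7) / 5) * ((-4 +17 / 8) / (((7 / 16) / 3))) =-216 / 49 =-4.41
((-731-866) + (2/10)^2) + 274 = -1322.96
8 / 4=2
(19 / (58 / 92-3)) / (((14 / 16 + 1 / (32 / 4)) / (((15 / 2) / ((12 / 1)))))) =-2185 / 436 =-5.01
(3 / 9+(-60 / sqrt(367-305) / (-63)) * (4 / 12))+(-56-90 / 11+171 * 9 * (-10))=-509977 / 33+10 * sqrt(62) / 1953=-15453.81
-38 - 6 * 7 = -80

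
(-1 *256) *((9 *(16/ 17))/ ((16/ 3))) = -6912/ 17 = -406.59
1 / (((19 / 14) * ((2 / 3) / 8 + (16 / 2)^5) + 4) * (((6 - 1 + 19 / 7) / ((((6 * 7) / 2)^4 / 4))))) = 1058841 / 7471795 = 0.14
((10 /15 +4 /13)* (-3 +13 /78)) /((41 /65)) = -4.38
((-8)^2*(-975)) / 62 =-31200 / 31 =-1006.45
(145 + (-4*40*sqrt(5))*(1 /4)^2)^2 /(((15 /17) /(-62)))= -1512490 + 611320*sqrt(5) /3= -1056838.97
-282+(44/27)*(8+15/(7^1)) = -50174/189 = -265.47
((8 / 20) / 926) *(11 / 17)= 11 / 39355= 0.00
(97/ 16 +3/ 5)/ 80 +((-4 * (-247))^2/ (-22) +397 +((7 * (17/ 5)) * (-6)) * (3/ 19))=-58848575963/ 1337600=-43995.65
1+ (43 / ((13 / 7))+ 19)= 561 / 13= 43.15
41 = 41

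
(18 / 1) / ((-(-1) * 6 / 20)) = 60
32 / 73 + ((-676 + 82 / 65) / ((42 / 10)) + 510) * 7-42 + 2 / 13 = 2404.03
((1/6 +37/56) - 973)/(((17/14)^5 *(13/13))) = -1568573300/4259571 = -368.25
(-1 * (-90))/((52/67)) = 115.96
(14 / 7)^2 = 4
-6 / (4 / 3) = -9 / 2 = -4.50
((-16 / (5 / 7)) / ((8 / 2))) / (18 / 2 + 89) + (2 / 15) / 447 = -2668 / 46935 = -0.06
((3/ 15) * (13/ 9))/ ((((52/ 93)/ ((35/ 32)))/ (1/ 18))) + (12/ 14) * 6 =250351/ 48384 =5.17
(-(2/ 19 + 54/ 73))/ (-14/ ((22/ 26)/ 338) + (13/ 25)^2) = 8057500/ 53324104067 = 0.00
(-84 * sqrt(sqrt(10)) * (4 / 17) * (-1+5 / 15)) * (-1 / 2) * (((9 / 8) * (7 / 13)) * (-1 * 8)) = 7056 * 10^(1 / 4) / 221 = 56.78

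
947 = 947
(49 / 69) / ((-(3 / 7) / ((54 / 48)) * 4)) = -343 / 736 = -0.47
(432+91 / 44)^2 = 364771801 / 1936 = 188415.19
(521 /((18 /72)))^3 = 9050928704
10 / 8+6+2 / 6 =91 / 12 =7.58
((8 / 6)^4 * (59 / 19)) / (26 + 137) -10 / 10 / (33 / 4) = -0.06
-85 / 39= -2.18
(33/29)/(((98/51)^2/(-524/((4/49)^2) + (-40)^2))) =-26447808123/1114064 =-23739.94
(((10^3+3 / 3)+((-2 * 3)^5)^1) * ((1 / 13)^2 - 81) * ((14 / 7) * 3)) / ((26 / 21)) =5842380600 / 2197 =2659253.80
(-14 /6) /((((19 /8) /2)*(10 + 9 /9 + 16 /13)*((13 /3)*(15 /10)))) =-224 /9063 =-0.02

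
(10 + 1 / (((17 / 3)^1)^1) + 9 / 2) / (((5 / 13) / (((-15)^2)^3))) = 434652849.26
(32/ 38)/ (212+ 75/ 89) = 0.00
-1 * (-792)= 792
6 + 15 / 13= 93 / 13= 7.15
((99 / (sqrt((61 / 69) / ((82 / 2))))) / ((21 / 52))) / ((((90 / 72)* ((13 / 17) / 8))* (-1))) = -71808* sqrt(172569) / 2135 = -13971.93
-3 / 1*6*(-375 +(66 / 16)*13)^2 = -59490369 / 32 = -1859074.03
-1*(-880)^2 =-774400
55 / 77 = 5 / 7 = 0.71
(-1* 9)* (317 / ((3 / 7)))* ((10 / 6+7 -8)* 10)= -44380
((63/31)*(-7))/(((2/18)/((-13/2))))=51597/62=832.21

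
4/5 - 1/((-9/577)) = 2921/45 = 64.91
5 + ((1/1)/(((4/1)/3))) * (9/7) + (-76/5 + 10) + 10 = 1507/140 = 10.76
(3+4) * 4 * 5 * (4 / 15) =112 / 3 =37.33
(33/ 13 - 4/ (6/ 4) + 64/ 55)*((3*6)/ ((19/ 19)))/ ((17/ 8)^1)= 106608/ 12155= 8.77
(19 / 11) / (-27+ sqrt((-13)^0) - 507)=-19 / 5863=-0.00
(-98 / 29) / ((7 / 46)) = -644 / 29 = -22.21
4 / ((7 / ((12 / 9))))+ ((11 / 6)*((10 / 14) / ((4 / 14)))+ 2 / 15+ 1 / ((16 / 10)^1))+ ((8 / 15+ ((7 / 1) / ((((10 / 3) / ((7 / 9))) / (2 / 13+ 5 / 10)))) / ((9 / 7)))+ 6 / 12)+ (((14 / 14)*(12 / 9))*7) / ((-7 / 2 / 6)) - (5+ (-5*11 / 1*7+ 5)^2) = -14192912831 / 98280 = -144413.03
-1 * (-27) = 27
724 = 724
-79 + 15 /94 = -7411 /94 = -78.84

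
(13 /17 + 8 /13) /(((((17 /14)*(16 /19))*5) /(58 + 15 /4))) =154147 /9248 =16.67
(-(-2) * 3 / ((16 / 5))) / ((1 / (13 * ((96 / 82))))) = 28.54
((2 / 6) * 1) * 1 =1 / 3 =0.33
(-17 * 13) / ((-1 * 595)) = 13 / 35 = 0.37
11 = 11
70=70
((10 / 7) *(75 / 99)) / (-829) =-250 / 191499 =-0.00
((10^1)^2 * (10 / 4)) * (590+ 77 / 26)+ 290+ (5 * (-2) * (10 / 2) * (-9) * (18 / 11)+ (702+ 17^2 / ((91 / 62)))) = 11562755 / 77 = 150165.65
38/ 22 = 1.73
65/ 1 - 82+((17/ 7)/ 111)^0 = -16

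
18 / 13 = 1.38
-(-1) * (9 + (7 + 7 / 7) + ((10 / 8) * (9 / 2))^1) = 181 / 8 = 22.62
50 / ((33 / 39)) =59.09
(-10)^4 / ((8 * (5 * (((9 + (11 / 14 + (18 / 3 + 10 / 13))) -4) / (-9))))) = -81900 / 457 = -179.21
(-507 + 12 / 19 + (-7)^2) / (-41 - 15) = 4345 / 532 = 8.17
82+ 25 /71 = 5847 /71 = 82.35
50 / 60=5 / 6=0.83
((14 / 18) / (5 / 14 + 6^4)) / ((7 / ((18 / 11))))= 28 / 199639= 0.00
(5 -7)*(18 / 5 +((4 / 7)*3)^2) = -3204 / 245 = -13.08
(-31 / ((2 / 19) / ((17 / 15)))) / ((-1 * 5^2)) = 10013 / 750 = 13.35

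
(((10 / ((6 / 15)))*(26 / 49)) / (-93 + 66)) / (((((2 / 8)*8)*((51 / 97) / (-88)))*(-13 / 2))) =-426800 / 67473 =-6.33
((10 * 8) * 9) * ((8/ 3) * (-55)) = -105600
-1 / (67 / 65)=-65 / 67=-0.97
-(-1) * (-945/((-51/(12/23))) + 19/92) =15443/1564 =9.87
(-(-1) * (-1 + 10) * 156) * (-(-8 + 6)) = 2808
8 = 8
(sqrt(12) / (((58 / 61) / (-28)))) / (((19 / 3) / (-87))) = 15372 * sqrt(3) / 19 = 1401.32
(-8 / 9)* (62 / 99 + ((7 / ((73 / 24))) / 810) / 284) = -0.56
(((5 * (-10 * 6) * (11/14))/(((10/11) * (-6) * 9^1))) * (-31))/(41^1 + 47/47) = -18755/5292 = -3.54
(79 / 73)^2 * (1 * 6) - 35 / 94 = 3333409 / 500926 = 6.65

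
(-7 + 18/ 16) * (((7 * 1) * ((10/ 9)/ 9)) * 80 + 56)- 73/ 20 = -1196893/ 1620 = -738.82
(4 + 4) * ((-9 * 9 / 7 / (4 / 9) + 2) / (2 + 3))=-1346 / 35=-38.46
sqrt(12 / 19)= 2 * sqrt(57) / 19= 0.79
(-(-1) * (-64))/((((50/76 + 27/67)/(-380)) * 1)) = 61918720/2701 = 22924.37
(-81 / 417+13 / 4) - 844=-467565 / 556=-840.94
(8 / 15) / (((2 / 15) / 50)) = 200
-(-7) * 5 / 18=35 / 18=1.94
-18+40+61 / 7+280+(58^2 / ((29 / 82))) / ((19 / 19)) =68759 / 7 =9822.71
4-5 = -1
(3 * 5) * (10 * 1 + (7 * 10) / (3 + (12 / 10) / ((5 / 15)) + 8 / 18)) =94800 / 317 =299.05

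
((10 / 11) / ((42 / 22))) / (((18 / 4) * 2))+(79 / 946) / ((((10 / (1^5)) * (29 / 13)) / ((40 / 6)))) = 201871 / 2592513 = 0.08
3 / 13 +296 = 296.23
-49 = -49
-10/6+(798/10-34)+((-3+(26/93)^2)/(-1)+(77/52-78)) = -66257003/2248740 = -29.46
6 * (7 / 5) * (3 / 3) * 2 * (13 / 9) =24.27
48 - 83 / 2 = 13 / 2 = 6.50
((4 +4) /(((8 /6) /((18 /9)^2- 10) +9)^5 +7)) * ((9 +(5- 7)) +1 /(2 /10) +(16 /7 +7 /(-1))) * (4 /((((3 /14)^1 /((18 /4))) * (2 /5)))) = 361379880 /1538734871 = 0.23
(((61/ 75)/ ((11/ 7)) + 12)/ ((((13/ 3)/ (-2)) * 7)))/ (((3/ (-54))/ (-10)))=-743544/ 5005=-148.56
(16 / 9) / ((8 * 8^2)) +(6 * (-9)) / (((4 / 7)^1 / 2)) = -54431 / 288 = -189.00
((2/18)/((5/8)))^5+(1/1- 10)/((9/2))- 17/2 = -3875025089/369056250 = -10.50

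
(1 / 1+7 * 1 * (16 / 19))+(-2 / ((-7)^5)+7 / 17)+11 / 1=99380437 / 5428661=18.31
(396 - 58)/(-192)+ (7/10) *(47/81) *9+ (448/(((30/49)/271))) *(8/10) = 1142220109/7200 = 158641.68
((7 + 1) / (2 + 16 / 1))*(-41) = -18.22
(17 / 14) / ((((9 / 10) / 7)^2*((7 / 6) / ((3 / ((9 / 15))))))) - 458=-3866 / 27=-143.19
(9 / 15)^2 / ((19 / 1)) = 9 / 475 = 0.02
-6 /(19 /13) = -78 /19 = -4.11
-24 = -24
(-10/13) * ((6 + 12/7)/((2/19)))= -5130/91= -56.37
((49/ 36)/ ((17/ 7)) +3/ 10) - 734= -2243407/ 3060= -733.14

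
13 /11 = 1.18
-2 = -2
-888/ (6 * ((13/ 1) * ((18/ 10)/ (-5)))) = 3700/ 117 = 31.62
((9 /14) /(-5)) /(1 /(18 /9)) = -9 /35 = -0.26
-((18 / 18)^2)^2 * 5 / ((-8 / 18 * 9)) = 5 / 4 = 1.25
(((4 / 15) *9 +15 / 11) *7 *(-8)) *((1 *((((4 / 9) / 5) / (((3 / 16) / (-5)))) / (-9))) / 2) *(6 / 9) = -82432 / 4455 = -18.50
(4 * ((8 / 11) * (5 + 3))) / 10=128 / 55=2.33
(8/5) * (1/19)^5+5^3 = 1547561883/12380495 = 125.00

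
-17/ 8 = -2.12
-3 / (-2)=3 / 2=1.50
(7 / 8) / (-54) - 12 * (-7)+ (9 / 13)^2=6166481 / 73008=84.46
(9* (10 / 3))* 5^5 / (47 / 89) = 8343750 / 47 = 177526.60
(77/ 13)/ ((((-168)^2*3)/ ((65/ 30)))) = 11/ 72576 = 0.00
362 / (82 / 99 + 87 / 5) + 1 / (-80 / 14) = 7104439 / 360920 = 19.68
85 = 85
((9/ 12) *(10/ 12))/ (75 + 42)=5/ 936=0.01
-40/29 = -1.38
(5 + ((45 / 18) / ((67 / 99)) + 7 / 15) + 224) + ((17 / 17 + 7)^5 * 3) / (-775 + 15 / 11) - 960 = -1460616041 / 1710510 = -853.91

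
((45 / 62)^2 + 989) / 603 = 3803741 / 2317932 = 1.64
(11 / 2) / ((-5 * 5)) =-11 / 50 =-0.22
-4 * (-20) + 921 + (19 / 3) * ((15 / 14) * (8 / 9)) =63443 / 63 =1007.03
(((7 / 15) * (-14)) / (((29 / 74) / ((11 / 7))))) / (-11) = 1036 / 435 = 2.38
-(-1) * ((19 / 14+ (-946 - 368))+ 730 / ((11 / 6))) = -140827 / 154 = -914.46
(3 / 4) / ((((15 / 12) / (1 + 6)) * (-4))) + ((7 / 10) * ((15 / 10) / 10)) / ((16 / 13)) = -3087 / 3200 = -0.96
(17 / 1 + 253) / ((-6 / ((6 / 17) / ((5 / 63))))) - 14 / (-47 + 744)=-139496 / 697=-200.14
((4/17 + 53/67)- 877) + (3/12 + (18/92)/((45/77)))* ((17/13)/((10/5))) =-11927689993/13622440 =-875.59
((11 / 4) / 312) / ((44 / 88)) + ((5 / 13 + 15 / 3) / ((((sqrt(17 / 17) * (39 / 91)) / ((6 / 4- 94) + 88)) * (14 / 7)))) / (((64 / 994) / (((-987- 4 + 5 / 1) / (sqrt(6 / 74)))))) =11 / 624 + 60030145 * sqrt(111) / 416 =1520328.92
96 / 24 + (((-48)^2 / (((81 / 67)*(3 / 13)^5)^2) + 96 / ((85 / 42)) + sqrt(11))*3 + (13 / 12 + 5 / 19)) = 3*sqrt(11) + 1023424047893107997767 / 92693939220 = 11040894986.53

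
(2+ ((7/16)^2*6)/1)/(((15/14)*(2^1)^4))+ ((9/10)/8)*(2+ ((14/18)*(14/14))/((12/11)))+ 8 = 43463/5120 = 8.49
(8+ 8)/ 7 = 16/ 7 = 2.29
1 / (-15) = -1 / 15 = -0.07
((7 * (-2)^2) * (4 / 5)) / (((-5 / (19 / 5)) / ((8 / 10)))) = -8512 / 625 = -13.62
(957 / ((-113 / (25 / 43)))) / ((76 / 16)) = -1.04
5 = 5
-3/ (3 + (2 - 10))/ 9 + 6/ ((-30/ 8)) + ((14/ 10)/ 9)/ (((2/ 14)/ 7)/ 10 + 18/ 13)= -564887/ 397485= -1.42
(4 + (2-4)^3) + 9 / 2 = 1 / 2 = 0.50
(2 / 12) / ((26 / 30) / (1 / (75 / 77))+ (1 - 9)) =-77 / 3306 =-0.02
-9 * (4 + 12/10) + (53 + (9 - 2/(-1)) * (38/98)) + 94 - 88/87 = 2205118/21315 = 103.45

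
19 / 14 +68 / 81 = 2491 / 1134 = 2.20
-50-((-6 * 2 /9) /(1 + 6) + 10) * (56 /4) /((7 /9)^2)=-13574 /49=-277.02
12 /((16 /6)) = 9 /2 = 4.50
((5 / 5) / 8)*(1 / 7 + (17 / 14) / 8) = 33 / 896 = 0.04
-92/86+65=2749/43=63.93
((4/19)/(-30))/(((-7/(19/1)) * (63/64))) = 128/6615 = 0.02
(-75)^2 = 5625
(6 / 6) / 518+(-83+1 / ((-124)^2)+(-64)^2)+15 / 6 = 15991270899 / 3982384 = 4015.50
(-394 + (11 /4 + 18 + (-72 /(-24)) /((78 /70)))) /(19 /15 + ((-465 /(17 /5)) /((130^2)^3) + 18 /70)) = -25541367996690000 /105031363838047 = -243.18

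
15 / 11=1.36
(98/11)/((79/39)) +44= 42058/869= 48.40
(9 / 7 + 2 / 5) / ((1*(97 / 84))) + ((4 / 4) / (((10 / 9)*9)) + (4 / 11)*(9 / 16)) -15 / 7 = -0.38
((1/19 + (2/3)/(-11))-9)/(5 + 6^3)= -5648/138567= -0.04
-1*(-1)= 1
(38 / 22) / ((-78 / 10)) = -0.22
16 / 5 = 3.20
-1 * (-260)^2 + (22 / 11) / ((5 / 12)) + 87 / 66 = -67593.88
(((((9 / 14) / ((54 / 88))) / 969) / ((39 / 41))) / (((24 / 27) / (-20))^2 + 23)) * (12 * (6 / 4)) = 1217700 / 1369096547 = 0.00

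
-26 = -26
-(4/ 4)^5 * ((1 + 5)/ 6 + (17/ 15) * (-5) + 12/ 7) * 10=620/ 21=29.52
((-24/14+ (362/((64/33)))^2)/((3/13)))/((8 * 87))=1082140865/4988928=216.91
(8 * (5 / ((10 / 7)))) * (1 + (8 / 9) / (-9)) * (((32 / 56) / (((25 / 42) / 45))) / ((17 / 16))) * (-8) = -2093056 / 255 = -8208.06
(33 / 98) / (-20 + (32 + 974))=33 / 96628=0.00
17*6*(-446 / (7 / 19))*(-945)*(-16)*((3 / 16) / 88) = -87515235 / 22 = -3977965.23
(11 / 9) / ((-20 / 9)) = -11 / 20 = -0.55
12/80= 3/20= 0.15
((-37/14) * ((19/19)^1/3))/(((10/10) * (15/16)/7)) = -296/45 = -6.58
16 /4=4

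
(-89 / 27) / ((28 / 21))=-89 / 36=-2.47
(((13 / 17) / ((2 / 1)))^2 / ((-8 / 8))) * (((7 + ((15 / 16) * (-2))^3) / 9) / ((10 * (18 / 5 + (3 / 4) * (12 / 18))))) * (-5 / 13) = 13585 / 218400768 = 0.00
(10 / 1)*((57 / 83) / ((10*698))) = 0.00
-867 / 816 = -17 / 16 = -1.06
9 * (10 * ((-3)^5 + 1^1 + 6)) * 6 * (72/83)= -9175680/83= -110550.36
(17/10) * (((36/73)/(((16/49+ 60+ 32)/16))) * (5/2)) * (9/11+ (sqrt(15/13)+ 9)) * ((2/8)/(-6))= -44982/302731 - 833 * sqrt(195)/715546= -0.16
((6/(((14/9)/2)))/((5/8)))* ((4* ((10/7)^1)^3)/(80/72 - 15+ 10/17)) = -10575360/977207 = -10.82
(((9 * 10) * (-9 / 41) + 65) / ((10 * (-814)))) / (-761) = 371 / 50795228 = 0.00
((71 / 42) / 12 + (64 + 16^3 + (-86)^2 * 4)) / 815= 17007047 / 410760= 41.40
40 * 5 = 200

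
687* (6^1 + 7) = 8931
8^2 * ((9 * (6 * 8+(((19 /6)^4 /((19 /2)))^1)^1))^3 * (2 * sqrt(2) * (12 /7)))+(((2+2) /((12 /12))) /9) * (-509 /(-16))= 509 /36+54711872015347 * sqrt(2) /1701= 45487519959.42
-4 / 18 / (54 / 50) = -0.21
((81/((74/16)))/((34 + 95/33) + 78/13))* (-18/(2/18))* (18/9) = -6928416/52355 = -132.34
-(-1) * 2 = 2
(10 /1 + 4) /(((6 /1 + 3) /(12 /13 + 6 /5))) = 644 /195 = 3.30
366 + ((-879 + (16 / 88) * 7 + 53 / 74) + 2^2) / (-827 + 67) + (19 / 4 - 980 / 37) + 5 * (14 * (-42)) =-1605115789 / 618640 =-2594.59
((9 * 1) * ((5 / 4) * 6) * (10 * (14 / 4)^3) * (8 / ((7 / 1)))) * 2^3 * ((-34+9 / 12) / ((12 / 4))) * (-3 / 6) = 1466325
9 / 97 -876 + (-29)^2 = -3386 / 97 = -34.91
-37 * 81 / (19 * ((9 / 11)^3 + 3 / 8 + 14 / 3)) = -95736168 / 3392393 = -28.22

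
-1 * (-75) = 75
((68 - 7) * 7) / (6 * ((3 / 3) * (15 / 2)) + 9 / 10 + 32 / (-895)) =764330 / 82097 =9.31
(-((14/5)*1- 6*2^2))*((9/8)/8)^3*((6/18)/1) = 12879/655360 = 0.02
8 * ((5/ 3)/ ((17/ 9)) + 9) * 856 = 1150464/ 17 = 67674.35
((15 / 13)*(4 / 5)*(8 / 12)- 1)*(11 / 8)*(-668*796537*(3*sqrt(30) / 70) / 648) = 209034067*sqrt(30) / 11232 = 101934.36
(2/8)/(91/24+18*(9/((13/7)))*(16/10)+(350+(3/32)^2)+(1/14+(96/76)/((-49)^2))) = 2277300480/4494859545121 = 0.00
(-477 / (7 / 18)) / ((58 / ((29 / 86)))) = -4293 / 602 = -7.13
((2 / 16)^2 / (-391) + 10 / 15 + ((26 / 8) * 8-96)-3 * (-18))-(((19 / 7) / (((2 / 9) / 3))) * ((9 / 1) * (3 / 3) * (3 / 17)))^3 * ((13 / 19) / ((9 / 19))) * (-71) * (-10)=-1504325059139615029 / 7441662144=-202149066.97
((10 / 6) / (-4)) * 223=-1115 / 12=-92.92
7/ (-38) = -7/ 38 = -0.18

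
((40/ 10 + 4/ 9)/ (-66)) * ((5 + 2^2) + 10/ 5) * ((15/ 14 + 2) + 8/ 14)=-170/ 63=-2.70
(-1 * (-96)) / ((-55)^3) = -96 / 166375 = -0.00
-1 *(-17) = 17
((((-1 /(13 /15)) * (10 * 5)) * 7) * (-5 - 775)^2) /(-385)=7020000 /11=638181.82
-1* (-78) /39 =2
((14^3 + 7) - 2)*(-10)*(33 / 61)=-907170 / 61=-14871.64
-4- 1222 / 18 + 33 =-350 / 9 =-38.89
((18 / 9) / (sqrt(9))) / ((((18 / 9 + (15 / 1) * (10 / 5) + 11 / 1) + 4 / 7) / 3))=0.05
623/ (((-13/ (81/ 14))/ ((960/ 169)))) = -3460320/ 2197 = -1575.02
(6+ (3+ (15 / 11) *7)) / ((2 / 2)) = 204 / 11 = 18.55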